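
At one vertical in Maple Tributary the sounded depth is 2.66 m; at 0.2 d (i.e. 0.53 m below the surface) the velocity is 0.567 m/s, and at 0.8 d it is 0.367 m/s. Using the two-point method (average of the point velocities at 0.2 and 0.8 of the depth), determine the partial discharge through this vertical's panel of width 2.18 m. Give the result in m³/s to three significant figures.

v̄ = (0.567 + 0.367) / 2 = 0.4670 m/s
q = v̄ × d × w = 0.4670 × 2.66 × 2.18 = 2.708 m³/s

2.71 m³/s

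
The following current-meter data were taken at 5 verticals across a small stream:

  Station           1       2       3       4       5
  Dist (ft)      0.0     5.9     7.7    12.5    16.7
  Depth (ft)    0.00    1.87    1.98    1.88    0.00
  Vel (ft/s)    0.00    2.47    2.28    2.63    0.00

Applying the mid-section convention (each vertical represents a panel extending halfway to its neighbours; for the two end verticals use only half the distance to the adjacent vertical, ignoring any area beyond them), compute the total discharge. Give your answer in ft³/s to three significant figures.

w_2 = (7.7 − 0.0)/2 = 3.85 ft; q_2 = 2.47 × 1.87 × 3.85 = 17.78 ft³/s
w_3 = (12.5 − 5.9)/2 = 3.3 ft; q_3 = 2.28 × 1.98 × 3.3 = 14.90 ft³/s
w_4 = (16.7 − 7.7)/2 = 4.5 ft; q_4 = 2.63 × 1.88 × 4.5 = 22.25 ft³/s
Stations 1, 5 contribute zero (depth or velocity is 0).
Q = Σ qᵢ = 54.93 ft³/s

54.9 ft³/s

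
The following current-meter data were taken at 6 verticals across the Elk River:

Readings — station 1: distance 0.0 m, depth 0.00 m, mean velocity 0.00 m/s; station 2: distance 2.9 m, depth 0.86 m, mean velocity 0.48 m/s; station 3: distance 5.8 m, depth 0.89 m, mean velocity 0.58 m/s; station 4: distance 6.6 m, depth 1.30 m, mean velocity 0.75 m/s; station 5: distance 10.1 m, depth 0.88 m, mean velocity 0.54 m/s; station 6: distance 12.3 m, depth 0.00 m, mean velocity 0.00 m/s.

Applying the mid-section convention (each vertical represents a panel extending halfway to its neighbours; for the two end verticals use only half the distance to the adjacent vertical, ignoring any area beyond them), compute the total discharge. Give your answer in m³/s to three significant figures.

w_2 = (5.8 − 0.0)/2 = 2.9 m; q_2 = 0.48 × 0.86 × 2.9 = 1.197 m³/s
w_3 = (6.6 − 2.9)/2 = 1.85 m; q_3 = 0.58 × 0.89 × 1.85 = 0.9550 m³/s
w_4 = (10.1 − 5.8)/2 = 2.15 m; q_4 = 0.75 × 1.30 × 2.15 = 2.096 m³/s
w_5 = (12.3 − 6.6)/2 = 2.85 m; q_5 = 0.54 × 0.88 × 2.85 = 1.354 m³/s
Stations 1, 6 contribute zero (depth or velocity is 0).
Q = Σ qᵢ = 5.603 m³/s

5.60 m³/s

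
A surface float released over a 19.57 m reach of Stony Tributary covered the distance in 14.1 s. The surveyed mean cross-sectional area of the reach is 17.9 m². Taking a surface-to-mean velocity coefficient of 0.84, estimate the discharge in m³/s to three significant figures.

v_surface = L / t̄ = 19.57 / 14.1 = 1.388 m/s
v_mean = 0.84 × 1.388 = 1.166 m/s
Q = A × v_mean = 17.9 × 1.166 = 20.87 m³/s

20.9 m³/s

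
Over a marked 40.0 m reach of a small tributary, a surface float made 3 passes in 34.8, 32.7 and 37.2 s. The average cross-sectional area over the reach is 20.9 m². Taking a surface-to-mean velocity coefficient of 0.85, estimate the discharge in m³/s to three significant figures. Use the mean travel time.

t̄ = (34.8 + 32.7 + 37.2) / 3 = 34.9 s
v_surface = L / t̄ = 40.0 / 34.9 = 1.146 m/s
v_mean = 0.85 × 1.146 = 0.9742 m/s
Q = A × v_mean = 20.9 × 0.9742 = 20.36 m³/s

20.4 m³/s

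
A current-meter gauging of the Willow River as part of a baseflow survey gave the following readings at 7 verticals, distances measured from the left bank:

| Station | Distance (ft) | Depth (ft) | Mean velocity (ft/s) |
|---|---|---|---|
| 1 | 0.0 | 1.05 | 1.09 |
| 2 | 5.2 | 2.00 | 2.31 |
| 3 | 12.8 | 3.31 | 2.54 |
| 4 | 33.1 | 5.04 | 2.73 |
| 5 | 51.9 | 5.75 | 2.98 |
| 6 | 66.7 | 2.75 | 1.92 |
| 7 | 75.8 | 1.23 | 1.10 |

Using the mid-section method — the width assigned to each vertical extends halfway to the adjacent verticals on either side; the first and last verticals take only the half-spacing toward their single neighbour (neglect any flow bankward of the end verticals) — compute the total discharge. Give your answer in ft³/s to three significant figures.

w_1 = (5.2 − 0.0)/2 = 2.6 ft; q_1 = 1.09 × 1.05 × 2.6 = 2.976 ft³/s
w_2 = (12.8 − 0.0)/2 = 6.4 ft; q_2 = 2.31 × 2.00 × 6.4 = 29.57 ft³/s
w_3 = (33.1 − 5.2)/2 = 13.95 ft; q_3 = 2.54 × 3.31 × 13.95 = 117.3 ft³/s
w_4 = (51.9 − 12.8)/2 = 19.55 ft; q_4 = 2.73 × 5.04 × 19.55 = 269.0 ft³/s
w_5 = (66.7 − 33.1)/2 = 16.8 ft; q_5 = 2.98 × 5.75 × 16.8 = 287.9 ft³/s
w_6 = (75.8 − 51.9)/2 = 11.95 ft; q_6 = 1.92 × 2.75 × 11.95 = 63.10 ft³/s
w_7 = (75.8 − 66.7)/2 = 4.55 ft; q_7 = 1.10 × 1.23 × 4.55 = 6.156 ft³/s
Q = Σ qᵢ = 775.9 ft³/s

776 ft³/s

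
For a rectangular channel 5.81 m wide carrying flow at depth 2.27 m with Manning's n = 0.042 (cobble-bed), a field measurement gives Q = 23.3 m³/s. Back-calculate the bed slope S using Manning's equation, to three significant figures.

0.00399

A = b·y = 5.81 × 2.27 = 13.19 m²
P = b + 2y = 5.81 + 2×2.27 = 10.35 m
R = A/P = 13.19/10.35 = 1.274 m
S = (Q·n / (1·A·R^(2/3)))² = (23.3×0.042 / (1×13.19×1.175))² = 0.003985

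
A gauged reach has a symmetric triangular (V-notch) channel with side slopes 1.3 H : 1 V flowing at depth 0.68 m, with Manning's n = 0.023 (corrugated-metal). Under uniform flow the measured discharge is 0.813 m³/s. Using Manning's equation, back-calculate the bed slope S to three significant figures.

0.00556

A = z·y² = 1.3×0.68² = 0.6011 m²
P = 2y√(1+z²) = 2×0.68×√(1+1.3²) = 2.231 m
R = A/P = 0.6011/2.231 = 0.2695 m
S = (Q·n / (1·A·R^(2/3)))² = (0.813×0.023 / (1×0.6011×0.4172))² = 0.005559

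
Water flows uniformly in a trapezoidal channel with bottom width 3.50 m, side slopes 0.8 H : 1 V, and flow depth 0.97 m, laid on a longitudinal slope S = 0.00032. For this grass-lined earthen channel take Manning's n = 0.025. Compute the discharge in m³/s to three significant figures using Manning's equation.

A = (b + z·y)·y = (3.50 + 0.8×0.97)×0.97 = 4.148 m²
P = b + 2y√(1+z²) = 3.50 + 2×0.97×√(1+0.8²) = 5.984 m
R = A/P = 4.148/5.984 = 0.6931 m
Q = (1/n)·A·R^(2/3)·S^(1/2) = (1/0.025) × 4.148 × 0.6931^(2/3) × 0.00032^(1/2) = 2.324 m³/s

2.32 m³/s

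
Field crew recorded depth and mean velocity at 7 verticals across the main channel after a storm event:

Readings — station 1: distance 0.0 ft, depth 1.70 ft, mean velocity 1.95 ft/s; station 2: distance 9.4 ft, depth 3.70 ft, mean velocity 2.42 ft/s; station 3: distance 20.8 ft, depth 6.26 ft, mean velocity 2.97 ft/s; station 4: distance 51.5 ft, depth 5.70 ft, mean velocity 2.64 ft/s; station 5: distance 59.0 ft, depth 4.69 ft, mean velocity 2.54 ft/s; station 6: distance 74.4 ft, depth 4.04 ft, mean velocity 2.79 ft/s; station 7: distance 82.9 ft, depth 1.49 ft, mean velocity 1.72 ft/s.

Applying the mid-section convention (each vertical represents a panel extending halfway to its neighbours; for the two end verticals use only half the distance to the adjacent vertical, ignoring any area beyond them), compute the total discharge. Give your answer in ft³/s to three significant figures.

1070 ft³/s

w_1 = (9.4 − 0.0)/2 = 4.7 ft; q_1 = 1.95 × 1.70 × 4.7 = 15.58 ft³/s
w_2 = (20.8 − 0.0)/2 = 10.4 ft; q_2 = 2.42 × 3.70 × 10.4 = 93.12 ft³/s
w_3 = (51.5 − 9.4)/2 = 21.05 ft; q_3 = 2.97 × 6.26 × 21.05 = 391.4 ft³/s
w_4 = (59.0 − 20.8)/2 = 19.1 ft; q_4 = 2.64 × 5.70 × 19.1 = 287.4 ft³/s
w_5 = (74.4 − 51.5)/2 = 11.45 ft; q_5 = 2.54 × 4.69 × 11.45 = 136.4 ft³/s
w_6 = (82.9 − 59.0)/2 = 11.95 ft; q_6 = 2.79 × 4.04 × 11.95 = 134.7 ft³/s
w_7 = (82.9 − 74.4)/2 = 4.25 ft; q_7 = 1.72 × 1.49 × 4.25 = 10.89 ft³/s
Q = Σ qᵢ = 1069 ft³/s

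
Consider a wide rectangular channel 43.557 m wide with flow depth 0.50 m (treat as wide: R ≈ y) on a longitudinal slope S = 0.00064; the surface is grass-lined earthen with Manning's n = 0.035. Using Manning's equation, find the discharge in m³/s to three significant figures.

A = b·y = 43.557 × 0.50 = 21.78 m²
Wide channel: R ≈ y = 0.50 m
Q = (1/n)·A·R^(2/3)·S^(1/2) = (1/0.035) × 21.78 × 0.5000^(2/3) × 0.00064^(1/2) = 9.917 m³/s

9.92 m³/s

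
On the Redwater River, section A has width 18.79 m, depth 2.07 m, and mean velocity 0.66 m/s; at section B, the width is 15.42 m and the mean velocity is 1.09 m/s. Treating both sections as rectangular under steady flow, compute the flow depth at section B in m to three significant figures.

Q = A₁V₁ = (18.79×2.07) × 0.66 = 25.67 m³/s
d₂ = Q/(b₂ V₂) = 25.67/(15.42×1.09) = 1.527 m

1.53 m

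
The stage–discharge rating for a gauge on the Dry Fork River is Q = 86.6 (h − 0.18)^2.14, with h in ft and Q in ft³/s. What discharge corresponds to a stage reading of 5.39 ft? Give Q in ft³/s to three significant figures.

2960 ft³/s

Q = 86.6 × (5.39 − 0.18)^2.14 = 86.6 × 5.21^2.14 = 2962 ft³/s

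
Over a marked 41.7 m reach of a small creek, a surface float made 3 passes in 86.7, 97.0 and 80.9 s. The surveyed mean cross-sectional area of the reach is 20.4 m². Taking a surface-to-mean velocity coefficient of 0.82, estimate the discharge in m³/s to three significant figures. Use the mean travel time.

7.91 m³/s

t̄ = (86.7 + 97.0 + 80.9) / 3 = 88.2 s
v_surface = L / t̄ = 41.7 / 88.2 = 0.4728 m/s
v_mean = 0.82 × 0.4728 = 0.3877 m/s
Q = A × v_mean = 20.4 × 0.3877 = 7.909 m³/s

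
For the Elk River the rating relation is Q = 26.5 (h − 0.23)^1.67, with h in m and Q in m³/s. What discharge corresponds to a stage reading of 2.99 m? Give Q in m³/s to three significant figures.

Q = 26.5 × (2.99 − 0.23)^1.67 = 26.5 × 2.76^1.67 = 144.4 m³/s

144 m³/s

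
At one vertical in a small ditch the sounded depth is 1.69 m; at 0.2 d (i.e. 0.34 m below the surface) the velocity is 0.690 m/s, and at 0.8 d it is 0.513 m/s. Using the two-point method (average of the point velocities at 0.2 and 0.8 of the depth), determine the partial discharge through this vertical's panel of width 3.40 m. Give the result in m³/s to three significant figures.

3.46 m³/s

v̄ = (0.690 + 0.513) / 2 = 0.6015 m/s
q = v̄ × d × w = 0.6015 × 1.69 × 3.40 = 3.456 m³/s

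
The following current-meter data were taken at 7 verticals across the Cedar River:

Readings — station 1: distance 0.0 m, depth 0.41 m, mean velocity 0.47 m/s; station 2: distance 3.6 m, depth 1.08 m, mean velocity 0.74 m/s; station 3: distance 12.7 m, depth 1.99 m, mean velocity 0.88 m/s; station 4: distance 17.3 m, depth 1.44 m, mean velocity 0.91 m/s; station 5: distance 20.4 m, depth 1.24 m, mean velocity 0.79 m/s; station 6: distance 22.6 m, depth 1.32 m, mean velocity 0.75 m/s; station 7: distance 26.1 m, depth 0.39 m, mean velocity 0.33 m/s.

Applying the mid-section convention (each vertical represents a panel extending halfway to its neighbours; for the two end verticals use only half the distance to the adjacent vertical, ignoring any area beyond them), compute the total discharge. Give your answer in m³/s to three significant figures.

28.1 m³/s

w_1 = (3.6 − 0.0)/2 = 1.8 m; q_1 = 0.47 × 0.41 × 1.8 = 0.3469 m³/s
w_2 = (12.7 − 0.0)/2 = 6.35 m; q_2 = 0.74 × 1.08 × 6.35 = 5.075 m³/s
w_3 = (17.3 − 3.6)/2 = 6.85 m; q_3 = 0.88 × 1.99 × 6.85 = 12.00 m³/s
w_4 = (20.4 − 12.7)/2 = 3.85 m; q_4 = 0.91 × 1.44 × 3.85 = 5.045 m³/s
w_5 = (22.6 − 17.3)/2 = 2.65 m; q_5 = 0.79 × 1.24 × 2.65 = 2.596 m³/s
w_6 = (26.1 − 20.4)/2 = 2.85 m; q_6 = 0.75 × 1.32 × 2.85 = 2.822 m³/s
w_7 = (26.1 − 22.6)/2 = 1.75 m; q_7 = 0.33 × 0.39 × 1.75 = 0.2252 m³/s
Q = Σ qᵢ = 28.11 m³/s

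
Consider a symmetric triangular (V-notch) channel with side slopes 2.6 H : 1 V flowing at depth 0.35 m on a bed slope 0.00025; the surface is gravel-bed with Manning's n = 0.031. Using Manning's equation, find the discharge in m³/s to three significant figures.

A = z·y² = 2.6×0.35² = 0.3185 m²
P = 2y√(1+z²) = 2×0.35×√(1+2.6²) = 1.950 m
R = A/P = 0.3185/1.950 = 0.1633 m
Q = (1/n)·A·R^(2/3)·S^(1/2) = (1/0.031) × 0.3185 × 0.1633^(2/3) × 0.00025^(1/2) = 0.04854 m³/s

0.0485 m³/s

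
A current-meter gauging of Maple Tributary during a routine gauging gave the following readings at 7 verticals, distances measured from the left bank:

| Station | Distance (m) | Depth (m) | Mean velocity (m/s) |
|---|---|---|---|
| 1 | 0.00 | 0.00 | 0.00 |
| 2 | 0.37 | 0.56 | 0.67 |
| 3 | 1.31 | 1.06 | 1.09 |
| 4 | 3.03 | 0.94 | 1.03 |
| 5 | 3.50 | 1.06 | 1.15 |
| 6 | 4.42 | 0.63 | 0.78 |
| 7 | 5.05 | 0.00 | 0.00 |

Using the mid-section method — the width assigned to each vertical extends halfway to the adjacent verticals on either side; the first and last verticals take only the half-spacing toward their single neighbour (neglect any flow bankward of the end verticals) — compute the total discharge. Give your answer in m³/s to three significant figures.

4.07 m³/s

w_2 = (1.31 − 0.00)/2 = 0.655 m; q_2 = 0.67 × 0.56 × 0.655 = 0.2458 m³/s
w_3 = (3.03 − 0.37)/2 = 1.33 m; q_3 = 1.09 × 1.06 × 1.33 = 1.537 m³/s
w_4 = (3.50 − 1.31)/2 = 1.095 m; q_4 = 1.03 × 0.94 × 1.095 = 1.060 m³/s
w_5 = (4.42 − 3.03)/2 = 0.695 m; q_5 = 1.15 × 1.06 × 0.695 = 0.8472 m³/s
w_6 = (5.05 − 3.50)/2 = 0.775 m; q_6 = 0.78 × 0.63 × 0.775 = 0.3808 m³/s
Stations 1, 7 contribute zero (depth or velocity is 0).
Q = Σ qᵢ = 4.071 m³/s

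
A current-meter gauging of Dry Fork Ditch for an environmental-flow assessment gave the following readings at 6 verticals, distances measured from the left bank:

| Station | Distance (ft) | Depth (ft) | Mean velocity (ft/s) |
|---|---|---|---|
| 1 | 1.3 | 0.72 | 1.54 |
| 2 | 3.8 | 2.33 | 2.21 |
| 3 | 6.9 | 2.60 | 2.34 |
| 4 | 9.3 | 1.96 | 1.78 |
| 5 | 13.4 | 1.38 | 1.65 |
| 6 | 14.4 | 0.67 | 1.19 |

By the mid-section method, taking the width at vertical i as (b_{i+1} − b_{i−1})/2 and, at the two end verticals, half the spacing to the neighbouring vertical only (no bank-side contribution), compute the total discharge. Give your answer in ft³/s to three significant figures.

w_1 = (3.8 − 1.3)/2 = 1.25 ft; q_1 = 1.54 × 0.72 × 1.25 = 1.386 ft³/s
w_2 = (6.9 − 1.3)/2 = 2.8 ft; q_2 = 2.21 × 2.33 × 2.8 = 14.42 ft³/s
w_3 = (9.3 − 3.8)/2 = 2.75 ft; q_3 = 2.34 × 2.60 × 2.75 = 16.73 ft³/s
w_4 = (13.4 − 6.9)/2 = 3.25 ft; q_4 = 1.78 × 1.96 × 3.25 = 11.34 ft³/s
w_5 = (14.4 − 9.3)/2 = 2.55 ft; q_5 = 1.65 × 1.38 × 2.55 = 5.806 ft³/s
w_6 = (14.4 − 13.4)/2 = 0.5 ft; q_6 = 1.19 × 0.67 × 0.5 = 0.3987 ft³/s
Q = Σ qᵢ = 50.08 ft³/s

50.1 ft³/s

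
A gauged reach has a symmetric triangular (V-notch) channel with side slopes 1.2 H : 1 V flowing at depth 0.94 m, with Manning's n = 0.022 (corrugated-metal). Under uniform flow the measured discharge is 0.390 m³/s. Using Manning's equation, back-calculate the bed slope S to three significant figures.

0.000255

A = z·y² = 1.2×0.94² = 1.060 m²
P = 2y√(1+z²) = 2×0.94×√(1+1.2²) = 2.937 m
R = A/P = 1.060/2.937 = 0.3611 m
S = (Q·n / (1·A·R^(2/3)))² = (0.390×0.022 / (1×1.060×0.5071))² = 0.0002547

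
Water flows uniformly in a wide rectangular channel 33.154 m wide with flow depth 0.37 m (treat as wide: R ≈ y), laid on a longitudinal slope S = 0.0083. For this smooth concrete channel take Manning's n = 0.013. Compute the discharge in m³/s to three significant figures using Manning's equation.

A = b·y = 33.154 × 0.37 = 12.27 m²
Wide channel: R ≈ y = 0.37 m
Q = (1/n)·A·R^(2/3)·S^(1/2) = (1/0.013) × 12.27 × 0.3700^(2/3) × 0.0083^(1/2) = 44.31 m³/s

44.3 m³/s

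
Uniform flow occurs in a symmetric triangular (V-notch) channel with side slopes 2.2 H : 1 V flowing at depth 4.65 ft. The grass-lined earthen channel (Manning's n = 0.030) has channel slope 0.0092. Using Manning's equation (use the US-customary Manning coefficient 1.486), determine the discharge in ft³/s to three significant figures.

373 ft³/s

A = z·y² = 2.2×4.65² = 47.57 ft²
P = 2y√(1+z²) = 2×4.65×√(1+2.2²) = 22.47 ft
R = A/P = 47.57/22.47 = 2.117 ft
Q = (1.486/n)·A·R^(2/3)·S^(1/2) = (1.486/0.030) × 47.57 × 2.117^(2/3) × 0.0092^(1/2) = 372.6 ft³/s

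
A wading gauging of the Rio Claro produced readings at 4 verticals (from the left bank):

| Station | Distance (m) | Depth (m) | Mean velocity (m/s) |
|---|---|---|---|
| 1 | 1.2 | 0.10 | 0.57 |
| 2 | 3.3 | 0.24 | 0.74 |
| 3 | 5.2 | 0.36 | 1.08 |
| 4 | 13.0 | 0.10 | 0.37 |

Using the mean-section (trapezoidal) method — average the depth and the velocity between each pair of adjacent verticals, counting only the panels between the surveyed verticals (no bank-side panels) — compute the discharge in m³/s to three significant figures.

2.05 m³/s

Panel 1-2: Δb = 2.1 m, d̄ = (0.10+0.24)/2 = 0.17, v̄ = (0.57+0.74)/2 = 0.655 → q = 2.1×0.17×0.655 = 0.2338 m³/s
Panel 2-3: Δb = 1.9 m, d̄ = (0.24+0.36)/2 = 0.3, v̄ = (0.74+1.08)/2 = 0.91 → q = 1.9×0.3×0.91 = 0.5187 m³/s
Panel 3-4: Δb = 7.8 m, d̄ = (0.36+0.10)/2 = 0.23, v̄ = (1.08+0.37)/2 = 0.725 → q = 7.8×0.23×0.725 = 1.301 m³/s
Q = Σ q = 2.053 m³/s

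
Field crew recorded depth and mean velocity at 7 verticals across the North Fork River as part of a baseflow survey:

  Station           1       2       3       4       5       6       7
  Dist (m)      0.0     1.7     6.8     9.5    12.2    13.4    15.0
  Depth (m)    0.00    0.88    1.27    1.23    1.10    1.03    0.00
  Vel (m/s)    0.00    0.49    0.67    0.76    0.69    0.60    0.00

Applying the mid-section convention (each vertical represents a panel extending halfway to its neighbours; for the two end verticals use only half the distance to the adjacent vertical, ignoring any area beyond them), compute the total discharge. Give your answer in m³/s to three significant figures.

w_2 = (6.8 − 0.0)/2 = 3.4 m; q_2 = 0.49 × 0.88 × 3.4 = 1.466 m³/s
w_3 = (9.5 − 1.7)/2 = 3.9 m; q_3 = 0.67 × 1.27 × 3.9 = 3.319 m³/s
w_4 = (12.2 − 6.8)/2 = 2.7 m; q_4 = 0.76 × 1.23 × 2.7 = 2.524 m³/s
w_5 = (13.4 − 9.5)/2 = 1.95 m; q_5 = 0.69 × 1.10 × 1.95 = 1.480 m³/s
w_6 = (15.0 − 12.2)/2 = 1.4 m; q_6 = 0.60 × 1.03 × 1.4 = 0.8652 m³/s
Stations 1, 7 contribute zero (depth or velocity is 0).
Q = Σ qᵢ = 9.654 m³/s

9.65 m³/s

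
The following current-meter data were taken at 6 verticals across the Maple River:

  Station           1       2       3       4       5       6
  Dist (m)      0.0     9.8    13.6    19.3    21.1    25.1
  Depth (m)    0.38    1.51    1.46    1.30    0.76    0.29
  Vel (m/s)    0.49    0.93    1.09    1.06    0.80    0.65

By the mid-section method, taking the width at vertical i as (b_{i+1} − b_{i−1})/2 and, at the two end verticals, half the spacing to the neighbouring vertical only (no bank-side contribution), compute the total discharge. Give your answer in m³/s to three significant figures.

w_1 = (9.8 − 0.0)/2 = 4.9 m; q_1 = 0.49 × 0.38 × 4.9 = 0.9124 m³/s
w_2 = (13.6 − 0.0)/2 = 6.8 m; q_2 = 0.93 × 1.51 × 6.8 = 9.549 m³/s
w_3 = (19.3 − 9.8)/2 = 4.75 m; q_3 = 1.09 × 1.46 × 4.75 = 7.559 m³/s
w_4 = (21.1 − 13.6)/2 = 3.75 m; q_4 = 1.06 × 1.30 × 3.75 = 5.168 m³/s
w_5 = (25.1 − 19.3)/2 = 2.9 m; q_5 = 0.80 × 0.76 × 2.9 = 1.763 m³/s
w_6 = (25.1 − 21.1)/2 = 2 m; q_6 = 0.65 × 0.29 × 2 = 0.3770 m³/s
Q = Σ qᵢ = 25.33 m³/s

25.3 m³/s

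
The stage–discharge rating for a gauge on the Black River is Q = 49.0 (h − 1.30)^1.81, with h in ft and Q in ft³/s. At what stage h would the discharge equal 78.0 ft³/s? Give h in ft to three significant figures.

2.59 ft

h − h₀ = (Q/C)^(1/b) = (78.0/49.0)^(1/1.81) = 1.293 ft
h = 1.30 + 1.293 = 2.593 ft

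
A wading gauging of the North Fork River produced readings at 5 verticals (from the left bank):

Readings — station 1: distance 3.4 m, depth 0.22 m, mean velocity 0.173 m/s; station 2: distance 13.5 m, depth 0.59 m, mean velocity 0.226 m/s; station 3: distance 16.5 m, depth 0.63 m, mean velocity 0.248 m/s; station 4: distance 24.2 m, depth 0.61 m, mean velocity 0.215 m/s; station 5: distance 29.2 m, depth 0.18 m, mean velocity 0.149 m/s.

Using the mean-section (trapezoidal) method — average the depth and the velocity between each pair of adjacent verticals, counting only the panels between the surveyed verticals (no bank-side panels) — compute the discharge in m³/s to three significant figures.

Panel 1-2: Δb = 10.1 m, d̄ = (0.22+0.59)/2 = 0.405, v̄ = (0.173+0.226)/2 = 0.1995 → q = 10.1×0.405×0.1995 = 0.8161 m³/s
Panel 2-3: Δb = 3 m, d̄ = (0.59+0.63)/2 = 0.61, v̄ = (0.226+0.248)/2 = 0.237 → q = 3×0.61×0.237 = 0.4337 m³/s
Panel 3-4: Δb = 7.7 m, d̄ = (0.63+0.61)/2 = 0.62, v̄ = (0.248+0.215)/2 = 0.2315 → q = 7.7×0.62×0.2315 = 1.105 m³/s
Panel 4-5: Δb = 5 m, d̄ = (0.61+0.18)/2 = 0.395, v̄ = (0.215+0.149)/2 = 0.182 → q = 5×0.395×0.182 = 0.3595 m³/s
Q = Σ q = 2.714 m³/s

2.71 m³/s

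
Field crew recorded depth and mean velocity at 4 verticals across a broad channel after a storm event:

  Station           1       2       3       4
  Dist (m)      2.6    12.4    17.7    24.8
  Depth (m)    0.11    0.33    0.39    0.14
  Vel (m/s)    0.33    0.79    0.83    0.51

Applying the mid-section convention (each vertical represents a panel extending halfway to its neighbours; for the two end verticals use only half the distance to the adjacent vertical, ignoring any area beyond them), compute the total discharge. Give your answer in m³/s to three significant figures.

4.41 m³/s

w_1 = (12.4 − 2.6)/2 = 4.9 m; q_1 = 0.33 × 0.11 × 4.9 = 0.1779 m³/s
w_2 = (17.7 − 2.6)/2 = 7.55 m; q_2 = 0.79 × 0.33 × 7.55 = 1.968 m³/s
w_3 = (24.8 − 12.4)/2 = 6.2 m; q_3 = 0.83 × 0.39 × 6.2 = 2.007 m³/s
w_4 = (24.8 − 17.7)/2 = 3.55 m; q_4 = 0.51 × 0.14 × 3.55 = 0.2535 m³/s
Q = Σ qᵢ = 4.407 m³/s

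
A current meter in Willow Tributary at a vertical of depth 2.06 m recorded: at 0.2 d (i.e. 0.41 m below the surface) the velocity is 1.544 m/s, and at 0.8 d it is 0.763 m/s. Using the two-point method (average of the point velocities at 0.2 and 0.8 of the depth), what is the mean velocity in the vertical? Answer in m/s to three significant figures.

1.15 m/s

v̄ = (1.544 + 0.763) / 2 = 1.154 m/s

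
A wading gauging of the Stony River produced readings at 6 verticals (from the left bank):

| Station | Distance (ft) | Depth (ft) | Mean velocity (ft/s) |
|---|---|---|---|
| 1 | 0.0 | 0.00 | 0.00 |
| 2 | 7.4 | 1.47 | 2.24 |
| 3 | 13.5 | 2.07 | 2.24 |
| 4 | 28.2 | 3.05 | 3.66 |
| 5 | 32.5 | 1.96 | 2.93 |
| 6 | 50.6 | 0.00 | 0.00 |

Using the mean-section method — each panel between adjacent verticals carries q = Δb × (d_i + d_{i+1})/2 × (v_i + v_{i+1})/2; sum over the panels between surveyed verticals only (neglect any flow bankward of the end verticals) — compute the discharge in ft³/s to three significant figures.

203 ft³/s

Panel 1-2: Δb = 7.4 ft, d̄ = (0.00+1.47)/2 = 0.735, v̄ = (0.00+2.24)/2 = 1.12 → q = 7.4×0.735×1.12 = 6.092 ft³/s
Panel 2-3: Δb = 6.1 ft, d̄ = (1.47+2.07)/2 = 1.77, v̄ = (2.24+2.24)/2 = 2.24 → q = 6.1×1.77×2.24 = 24.19 ft³/s
Panel 3-4: Δb = 14.7 ft, d̄ = (2.07+3.05)/2 = 2.56, v̄ = (2.24+3.66)/2 = 2.95 → q = 14.7×2.56×2.95 = 111.0 ft³/s
Panel 4-5: Δb = 4.3 ft, d̄ = (3.05+1.96)/2 = 2.505, v̄ = (3.66+2.93)/2 = 3.295 → q = 4.3×2.505×3.295 = 35.49 ft³/s
Panel 5-6: Δb = 18.1 ft, d̄ = (1.96+0.00)/2 = 0.98, v̄ = (2.93+0.00)/2 = 1.465 → q = 18.1×0.98×1.465 = 25.99 ft³/s
Q = Σ q = 202.8 ft³/s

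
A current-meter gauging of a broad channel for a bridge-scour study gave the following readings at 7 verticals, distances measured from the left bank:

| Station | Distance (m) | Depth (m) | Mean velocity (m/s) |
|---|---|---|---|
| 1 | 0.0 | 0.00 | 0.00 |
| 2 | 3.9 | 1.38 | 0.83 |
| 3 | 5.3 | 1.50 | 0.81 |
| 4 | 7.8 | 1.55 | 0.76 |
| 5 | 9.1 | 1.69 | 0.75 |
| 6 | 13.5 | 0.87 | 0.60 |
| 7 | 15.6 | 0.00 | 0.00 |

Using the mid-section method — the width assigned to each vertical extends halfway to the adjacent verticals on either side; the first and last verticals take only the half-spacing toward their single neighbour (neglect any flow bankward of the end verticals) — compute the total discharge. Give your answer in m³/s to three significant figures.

13.0 m³/s

w_2 = (5.3 − 0.0)/2 = 2.65 m; q_2 = 0.83 × 1.38 × 2.65 = 3.035 m³/s
w_3 = (7.8 − 3.9)/2 = 1.95 m; q_3 = 0.81 × 1.50 × 1.95 = 2.369 m³/s
w_4 = (9.1 − 5.3)/2 = 1.9 m; q_4 = 0.76 × 1.55 × 1.9 = 2.238 m³/s
w_5 = (13.5 − 7.8)/2 = 2.85 m; q_5 = 0.75 × 1.69 × 2.85 = 3.612 m³/s
w_6 = (15.6 − 9.1)/2 = 3.25 m; q_6 = 0.60 × 0.87 × 3.25 = 1.697 m³/s
Stations 1, 7 contribute zero (depth or velocity is 0).
Q = Σ qᵢ = 12.95 m³/s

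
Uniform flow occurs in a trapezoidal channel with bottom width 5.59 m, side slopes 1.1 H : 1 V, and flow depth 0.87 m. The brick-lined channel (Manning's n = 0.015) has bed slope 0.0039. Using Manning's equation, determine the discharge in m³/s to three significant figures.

18.6 m³/s

A = (b + z·y)·y = (5.59 + 1.1×0.87)×0.87 = 5.696 m²
P = b + 2y√(1+z²) = 5.59 + 2×0.87×√(1+1.1²) = 8.177 m
R = A/P = 5.696/8.177 = 0.6966 m
Q = (1/n)·A·R^(2/3)·S^(1/2) = (1/0.015) × 5.696 × 0.6966^(2/3) × 0.0039^(1/2) = 18.63 m³/s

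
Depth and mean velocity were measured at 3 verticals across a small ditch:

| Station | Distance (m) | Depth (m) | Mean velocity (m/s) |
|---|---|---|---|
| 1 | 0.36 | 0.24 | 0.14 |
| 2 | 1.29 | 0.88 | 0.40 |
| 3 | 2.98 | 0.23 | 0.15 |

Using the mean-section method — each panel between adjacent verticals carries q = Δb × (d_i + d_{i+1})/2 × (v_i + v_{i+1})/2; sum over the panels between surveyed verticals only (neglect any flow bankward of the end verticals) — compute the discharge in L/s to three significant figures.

399 L/s

Panel 1-2: Δb = 0.93 m, d̄ = (0.24+0.88)/2 = 0.56, v̄ = (0.14+0.40)/2 = 0.27 → q = 0.93×0.56×0.27 = 0.1406 m³/s
Panel 2-3: Δb = 1.69 m, d̄ = (0.88+0.23)/2 = 0.555, v̄ = (0.40+0.15)/2 = 0.275 → q = 1.69×0.555×0.275 = 0.2579 m³/s
Q = Σ q = 0.3986 m³/s
= 0.3986 × 1000 = 398.6 L/s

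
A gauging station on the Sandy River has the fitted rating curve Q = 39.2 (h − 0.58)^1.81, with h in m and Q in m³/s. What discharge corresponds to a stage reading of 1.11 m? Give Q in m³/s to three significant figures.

12.4 m³/s

Q = 39.2 × (1.11 − 0.58)^1.81 = 39.2 × 0.53^1.81 = 12.42 m³/s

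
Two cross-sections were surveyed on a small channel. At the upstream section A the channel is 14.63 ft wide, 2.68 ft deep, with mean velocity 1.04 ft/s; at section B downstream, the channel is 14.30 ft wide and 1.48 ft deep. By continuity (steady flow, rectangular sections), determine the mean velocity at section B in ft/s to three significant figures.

Q = A₁V₁ = (14.63×2.68) × 1.04 = 40.78 ft³/s
A₂ = 14.30 × 1.48 = 21.16 ft²
V₂ = Q/A₂ = 40.78/21.16 = 1.927 ft/s

1.93 ft/s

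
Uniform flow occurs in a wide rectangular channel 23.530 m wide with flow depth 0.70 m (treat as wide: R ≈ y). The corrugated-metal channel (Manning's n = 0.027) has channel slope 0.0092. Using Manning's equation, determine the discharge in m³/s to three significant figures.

A = b·y = 23.530 × 0.70 = 16.47 m²
Wide channel: R ≈ y = 0.70 m
Q = (1/n)·A·R^(2/3)·S^(1/2) = (1/0.027) × 16.47 × 0.7000^(2/3) × 0.0092^(1/2) = 46.13 m³/s

46.1 m³/s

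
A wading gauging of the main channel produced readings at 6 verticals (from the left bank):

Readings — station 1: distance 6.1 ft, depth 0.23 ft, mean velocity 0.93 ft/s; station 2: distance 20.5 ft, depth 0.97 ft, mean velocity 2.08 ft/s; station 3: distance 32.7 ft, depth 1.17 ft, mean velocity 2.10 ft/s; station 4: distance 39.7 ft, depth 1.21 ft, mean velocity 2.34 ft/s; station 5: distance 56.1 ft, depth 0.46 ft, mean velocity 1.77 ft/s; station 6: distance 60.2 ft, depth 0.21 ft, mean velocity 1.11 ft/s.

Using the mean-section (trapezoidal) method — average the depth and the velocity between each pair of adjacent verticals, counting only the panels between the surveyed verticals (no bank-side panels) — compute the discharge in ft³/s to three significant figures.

Panel 1-2: Δb = 14.4 ft, d̄ = (0.23+0.97)/2 = 0.6, v̄ = (0.93+2.08)/2 = 1.505 → q = 14.4×0.6×1.505 = 13.00 ft³/s
Panel 2-3: Δb = 12.2 ft, d̄ = (0.97+1.17)/2 = 1.07, v̄ = (2.08+2.10)/2 = 2.09 → q = 12.2×1.07×2.09 = 27.28 ft³/s
Panel 3-4: Δb = 7 ft, d̄ = (1.17+1.21)/2 = 1.19, v̄ = (2.10+2.34)/2 = 2.22 → q = 7×1.19×2.22 = 18.49 ft³/s
Panel 4-5: Δb = 16.4 ft, d̄ = (1.21+0.46)/2 = 0.835, v̄ = (2.34+1.77)/2 = 2.055 → q = 16.4×0.835×2.055 = 28.14 ft³/s
Panel 5-6: Δb = 4.1 ft, d̄ = (0.46+0.21)/2 = 0.335, v̄ = (1.77+1.11)/2 = 1.44 → q = 4.1×0.335×1.44 = 1.978 ft³/s
Q = Σ q = 88.90 ft³/s

88.9 ft³/s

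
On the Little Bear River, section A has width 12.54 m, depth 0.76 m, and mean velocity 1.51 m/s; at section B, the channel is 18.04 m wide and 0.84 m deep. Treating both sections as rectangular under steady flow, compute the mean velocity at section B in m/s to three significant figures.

Q = A₁V₁ = (12.54×0.76) × 1.51 = 14.39 m³/s
A₂ = 18.04 × 0.84 = 15.15 m²
V₂ = Q/A₂ = 14.39/15.15 = 0.9497 m/s

0.950 m/s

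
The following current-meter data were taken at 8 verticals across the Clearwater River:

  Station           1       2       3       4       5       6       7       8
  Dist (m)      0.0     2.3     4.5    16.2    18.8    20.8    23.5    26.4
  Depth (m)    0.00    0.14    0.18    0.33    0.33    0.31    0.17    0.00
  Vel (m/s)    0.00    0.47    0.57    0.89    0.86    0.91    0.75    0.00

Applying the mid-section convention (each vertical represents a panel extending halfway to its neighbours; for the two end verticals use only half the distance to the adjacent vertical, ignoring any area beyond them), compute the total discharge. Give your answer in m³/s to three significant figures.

w_2 = (4.5 − 0.0)/2 = 2.25 m; q_2 = 0.47 × 0.14 × 2.25 = 0.1481 m³/s
w_3 = (16.2 − 2.3)/2 = 6.95 m; q_3 = 0.57 × 0.18 × 6.95 = 0.7131 m³/s
w_4 = (18.8 − 4.5)/2 = 7.15 m; q_4 = 0.89 × 0.33 × 7.15 = 2.100 m³/s
w_5 = (20.8 − 16.2)/2 = 2.3 m; q_5 = 0.86 × 0.33 × 2.3 = 0.6527 m³/s
w_6 = (23.5 − 18.8)/2 = 2.35 m; q_6 = 0.91 × 0.31 × 2.35 = 0.6629 m³/s
w_7 = (26.4 − 20.8)/2 = 2.8 m; q_7 = 0.75 × 0.17 × 2.8 = 0.3570 m³/s
Stations 1, 8 contribute zero (depth or velocity is 0).
Q = Σ qᵢ = 4.634 m³/s

4.63 m³/s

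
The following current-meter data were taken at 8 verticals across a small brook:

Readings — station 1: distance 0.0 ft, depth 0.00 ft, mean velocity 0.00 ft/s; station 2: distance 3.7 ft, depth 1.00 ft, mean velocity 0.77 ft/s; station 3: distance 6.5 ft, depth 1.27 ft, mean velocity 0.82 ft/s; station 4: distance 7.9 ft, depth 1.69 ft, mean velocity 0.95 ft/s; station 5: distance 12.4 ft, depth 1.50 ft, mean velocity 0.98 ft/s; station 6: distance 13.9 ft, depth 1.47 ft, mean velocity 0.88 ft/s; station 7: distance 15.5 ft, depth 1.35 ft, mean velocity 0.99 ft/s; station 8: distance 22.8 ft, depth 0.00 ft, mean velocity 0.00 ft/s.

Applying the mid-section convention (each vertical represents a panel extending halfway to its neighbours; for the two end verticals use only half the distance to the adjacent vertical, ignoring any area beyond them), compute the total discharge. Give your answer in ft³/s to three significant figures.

w_2 = (6.5 − 0.0)/2 = 3.25 ft; q_2 = 0.77 × 1.00 × 3.25 = 2.503 ft³/s
w_3 = (7.9 − 3.7)/2 = 2.1 ft; q_3 = 0.82 × 1.27 × 2.1 = 2.187 ft³/s
w_4 = (12.4 − 6.5)/2 = 2.95 ft; q_4 = 0.95 × 1.69 × 2.95 = 4.736 ft³/s
w_5 = (13.9 − 7.9)/2 = 3 ft; q_5 = 0.98 × 1.50 × 3 = 4.410 ft³/s
w_6 = (15.5 − 12.4)/2 = 1.55 ft; q_6 = 0.88 × 1.47 × 1.55 = 2.005 ft³/s
w_7 = (22.8 − 13.9)/2 = 4.45 ft; q_7 = 0.99 × 1.35 × 4.45 = 5.947 ft³/s
Stations 1, 8 contribute zero (depth or velocity is 0).
Q = Σ qᵢ = 21.79 ft³/s

21.8 ft³/s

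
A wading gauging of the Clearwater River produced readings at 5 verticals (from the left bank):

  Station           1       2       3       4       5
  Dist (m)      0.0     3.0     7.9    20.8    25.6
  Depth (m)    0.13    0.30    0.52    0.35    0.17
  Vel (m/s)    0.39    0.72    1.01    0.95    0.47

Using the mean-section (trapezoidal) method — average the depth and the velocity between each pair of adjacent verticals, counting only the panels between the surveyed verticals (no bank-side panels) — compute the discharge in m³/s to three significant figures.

8.48 m³/s

Panel 1-2: Δb = 3 m, d̄ = (0.13+0.30)/2 = 0.215, v̄ = (0.39+0.72)/2 = 0.555 → q = 3×0.215×0.555 = 0.3580 m³/s
Panel 2-3: Δb = 4.9 m, d̄ = (0.30+0.52)/2 = 0.41, v̄ = (0.72+1.01)/2 = 0.865 → q = 4.9×0.41×0.865 = 1.738 m³/s
Panel 3-4: Δb = 12.9 m, d̄ = (0.52+0.35)/2 = 0.435, v̄ = (1.01+0.95)/2 = 0.98 → q = 12.9×0.435×0.98 = 5.499 m³/s
Panel 4-5: Δb = 4.8 m, d̄ = (0.35+0.17)/2 = 0.26, v̄ = (0.95+0.47)/2 = 0.71 → q = 4.8×0.26×0.71 = 0.8861 m³/s
Q = Σ q = 8.481 m³/s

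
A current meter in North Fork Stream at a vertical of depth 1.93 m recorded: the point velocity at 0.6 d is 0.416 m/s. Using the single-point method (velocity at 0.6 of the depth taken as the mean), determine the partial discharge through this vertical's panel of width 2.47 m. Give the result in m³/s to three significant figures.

1.98 m³/s

v̄ = v₀.₆ = 0.416 m/s
q = v̄ × d × w = 0.4160 × 1.93 × 2.47 = 1.983 m³/s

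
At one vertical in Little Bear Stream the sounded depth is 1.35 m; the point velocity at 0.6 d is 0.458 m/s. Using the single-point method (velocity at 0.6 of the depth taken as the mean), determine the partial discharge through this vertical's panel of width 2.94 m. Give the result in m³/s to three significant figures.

1.82 m³/s

v̄ = v₀.₆ = 0.458 m/s
q = v̄ × d × w = 0.4580 × 1.35 × 2.94 = 1.818 m³/s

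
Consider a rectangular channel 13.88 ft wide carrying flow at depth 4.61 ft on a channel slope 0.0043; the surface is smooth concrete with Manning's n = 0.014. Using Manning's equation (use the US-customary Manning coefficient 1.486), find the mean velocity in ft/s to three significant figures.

A = b·y = 13.88 × 4.61 = 63.99 ft²
P = b + 2y = 13.88 + 2×4.61 = 23.10 ft
R = A/P = 63.99/23.10 = 2.770 ft
Q = (1.486/n)·A·R^(2/3)·S^(1/2) = (1.486/0.014) × 63.99 × 2.770^(2/3) × 0.0043^(1/2) = 878.4 ft³/s
V = Q/A = 878.4/63.99 = 13.73 ft/s

13.7 ft/s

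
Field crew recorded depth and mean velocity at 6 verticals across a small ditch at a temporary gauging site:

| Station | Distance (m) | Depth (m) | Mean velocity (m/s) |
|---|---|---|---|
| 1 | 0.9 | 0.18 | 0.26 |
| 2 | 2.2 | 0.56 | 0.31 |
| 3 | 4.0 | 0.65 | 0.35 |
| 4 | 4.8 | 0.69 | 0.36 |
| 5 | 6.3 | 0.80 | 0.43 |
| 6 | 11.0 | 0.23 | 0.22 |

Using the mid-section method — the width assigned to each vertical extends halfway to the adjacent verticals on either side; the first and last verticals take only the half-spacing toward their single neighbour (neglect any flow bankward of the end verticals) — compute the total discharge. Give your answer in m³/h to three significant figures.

w_1 = (2.2 − 0.9)/2 = 0.65 m; q_1 = 0.26 × 0.18 × 0.65 = 0.03042 m³/s
w_2 = (4.0 − 0.9)/2 = 1.55 m; q_2 = 0.31 × 0.56 × 1.55 = 0.2691 m³/s
w_3 = (4.8 − 2.2)/2 = 1.3 m; q_3 = 0.35 × 0.65 × 1.3 = 0.2958 m³/s
w_4 = (6.3 − 4.0)/2 = 1.15 m; q_4 = 0.36 × 0.69 × 1.15 = 0.2857 m³/s
w_5 = (11.0 − 4.8)/2 = 3.1 m; q_5 = 0.43 × 0.80 × 3.1 = 1.066 m³/s
w_6 = (11.0 − 6.3)/2 = 2.35 m; q_6 = 0.22 × 0.23 × 2.35 = 0.1189 m³/s
Q = Σ qᵢ = 2.066 m³/s
= 2.066 × 3600 = 7438 m³/h

7440 m³/h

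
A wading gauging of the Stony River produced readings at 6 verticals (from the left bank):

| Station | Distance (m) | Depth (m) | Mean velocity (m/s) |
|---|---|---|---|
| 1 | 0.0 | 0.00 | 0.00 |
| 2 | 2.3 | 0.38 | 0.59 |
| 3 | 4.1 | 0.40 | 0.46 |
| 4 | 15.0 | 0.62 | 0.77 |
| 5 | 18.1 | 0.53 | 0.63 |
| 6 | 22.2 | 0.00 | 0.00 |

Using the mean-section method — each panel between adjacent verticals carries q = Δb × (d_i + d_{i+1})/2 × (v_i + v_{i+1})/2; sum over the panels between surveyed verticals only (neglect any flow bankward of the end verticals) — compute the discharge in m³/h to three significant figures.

19800 m³/h

Panel 1-2: Δb = 2.3 m, d̄ = (0.00+0.38)/2 = 0.19, v̄ = (0.00+0.59)/2 = 0.295 → q = 2.3×0.19×0.295 = 0.1289 m³/s
Panel 2-3: Δb = 1.8 m, d̄ = (0.38+0.40)/2 = 0.39, v̄ = (0.59+0.46)/2 = 0.525 → q = 1.8×0.39×0.525 = 0.3686 m³/s
Panel 3-4: Δb = 10.9 m, d̄ = (0.40+0.62)/2 = 0.51, v̄ = (0.46+0.77)/2 = 0.615 → q = 10.9×0.51×0.615 = 3.419 m³/s
Panel 4-5: Δb = 3.1 m, d̄ = (0.62+0.53)/2 = 0.575, v̄ = (0.77+0.63)/2 = 0.7 → q = 3.1×0.575×0.7 = 1.248 m³/s
Panel 5-6: Δb = 4.1 m, d̄ = (0.53+0.00)/2 = 0.265, v̄ = (0.63+0.00)/2 = 0.315 → q = 4.1×0.265×0.315 = 0.3422 m³/s
Q = Σ q = 5.506 m³/s
= 5.506 × 3600 = 19820 m³/h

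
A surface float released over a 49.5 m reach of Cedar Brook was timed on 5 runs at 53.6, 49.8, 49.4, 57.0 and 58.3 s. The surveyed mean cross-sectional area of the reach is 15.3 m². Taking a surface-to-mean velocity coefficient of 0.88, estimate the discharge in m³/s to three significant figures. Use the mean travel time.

12.4 m³/s

t̄ = (53.6 + 49.8 + 49.4 + 57.0 + 58.3) / 5 = 53.62 s
v_surface = L / t̄ = 49.5 / 53.62 = 0.9232 m/s
v_mean = 0.88 × 0.9232 = 0.8124 m/s
Q = A × v_mean = 15.3 × 0.8124 = 12.43 m³/s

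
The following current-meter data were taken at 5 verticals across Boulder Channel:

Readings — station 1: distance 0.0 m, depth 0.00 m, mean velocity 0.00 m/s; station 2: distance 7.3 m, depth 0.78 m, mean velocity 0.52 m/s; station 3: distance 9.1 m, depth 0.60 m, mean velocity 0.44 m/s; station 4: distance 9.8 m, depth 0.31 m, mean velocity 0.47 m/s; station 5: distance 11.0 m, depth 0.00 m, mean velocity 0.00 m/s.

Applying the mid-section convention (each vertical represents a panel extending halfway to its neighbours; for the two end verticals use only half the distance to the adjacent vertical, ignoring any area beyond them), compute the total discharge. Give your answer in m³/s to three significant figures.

2.31 m³/s

w_2 = (9.1 − 0.0)/2 = 4.55 m; q_2 = 0.52 × 0.78 × 4.55 = 1.845 m³/s
w_3 = (9.8 − 7.3)/2 = 1.25 m; q_3 = 0.44 × 0.60 × 1.25 = 0.3300 m³/s
w_4 = (11.0 − 9.1)/2 = 0.95 m; q_4 = 0.47 × 0.31 × 0.95 = 0.1384 m³/s
Stations 1, 5 contribute zero (depth or velocity is 0).
Q = Σ qᵢ = 2.314 m³/s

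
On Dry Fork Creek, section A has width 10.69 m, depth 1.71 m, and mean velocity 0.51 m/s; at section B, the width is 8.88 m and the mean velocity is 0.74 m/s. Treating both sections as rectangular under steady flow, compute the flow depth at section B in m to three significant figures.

Q = A₁V₁ = (10.69×1.71) × 0.51 = 9.323 m³/s
d₂ = Q/(b₂ V₂) = 9.323/(8.88×0.74) = 1.419 m

1.42 m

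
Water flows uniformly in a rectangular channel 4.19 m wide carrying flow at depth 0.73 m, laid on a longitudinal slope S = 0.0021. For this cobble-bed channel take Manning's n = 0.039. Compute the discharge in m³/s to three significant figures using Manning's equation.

2.39 m³/s

A = b·y = 4.19 × 0.73 = 3.059 m²
P = b + 2y = 4.19 + 2×0.73 = 5.650 m
R = A/P = 3.059/5.650 = 0.5414 m
Q = (1/n)·A·R^(2/3)·S^(1/2) = (1/0.039) × 3.059 × 0.5414^(2/3) × 0.0021^(1/2) = 2.387 m³/s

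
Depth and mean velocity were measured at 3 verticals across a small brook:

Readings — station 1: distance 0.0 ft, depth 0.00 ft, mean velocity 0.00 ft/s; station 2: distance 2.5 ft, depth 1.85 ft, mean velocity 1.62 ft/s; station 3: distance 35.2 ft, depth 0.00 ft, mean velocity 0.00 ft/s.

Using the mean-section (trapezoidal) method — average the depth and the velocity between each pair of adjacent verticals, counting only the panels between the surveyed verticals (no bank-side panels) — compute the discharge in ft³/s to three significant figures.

26.4 ft³/s

Panel 1-2: Δb = 2.5 ft, d̄ = (0.00+1.85)/2 = 0.925, v̄ = (0.00+1.62)/2 = 0.81 → q = 2.5×0.925×0.81 = 1.873 ft³/s
Panel 2-3: Δb = 32.7 ft, d̄ = (1.85+0.00)/2 = 0.925, v̄ = (1.62+0.00)/2 = 0.81 → q = 32.7×0.925×0.81 = 24.50 ft³/s
Q = Σ q = 26.37 ft³/s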